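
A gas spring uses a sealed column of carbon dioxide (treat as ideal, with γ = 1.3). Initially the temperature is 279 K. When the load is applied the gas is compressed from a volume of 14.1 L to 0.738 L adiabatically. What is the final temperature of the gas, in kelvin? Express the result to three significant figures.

T₂ ≈ 676 K

Adiabatic: T₁V₁^(γ−1) = T₂V₂^(γ−1) ⇒ T₂ = T₁ (V₁/V₂)^(γ−1).
T₂ = 279 × (14.1/0.738)^(0.3) = 676 K.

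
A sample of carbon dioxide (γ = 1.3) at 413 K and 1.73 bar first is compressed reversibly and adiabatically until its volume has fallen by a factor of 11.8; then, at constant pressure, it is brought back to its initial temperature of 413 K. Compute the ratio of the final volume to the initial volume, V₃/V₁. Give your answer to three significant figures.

Adiabatic step: V₂/V₁ = 0.08475; T₂ = T₁·11.8^(0.3) = 866 K.
Isobaric step: V₃/V₂ = T₃/T₂ = 413/866.
V₃/V₁ = (V₂/V₁)(V₃/V₂) = 0.08475 × (413/866) = 0.04042.

V₃/V₁ ≈ 0.0404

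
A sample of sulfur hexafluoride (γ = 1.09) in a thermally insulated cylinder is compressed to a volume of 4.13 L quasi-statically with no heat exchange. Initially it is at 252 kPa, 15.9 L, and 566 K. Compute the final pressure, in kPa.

P₂ ≈ 1100 kPa

Adiabatic: P₁V₁^γ = P₂V₂^γ ⇒ P₂ = P₁ (V₁/V₂)^γ.
P₂ = 252 × (15.9/4.13)^(1.09) = 1095 kPa.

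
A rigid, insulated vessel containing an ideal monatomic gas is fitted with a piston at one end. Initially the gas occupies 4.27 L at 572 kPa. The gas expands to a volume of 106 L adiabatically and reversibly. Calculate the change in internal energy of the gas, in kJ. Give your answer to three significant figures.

γ = 5/3 for a monatomic ideal gas.
P₂ = P₁(V₁/V₂)^γ = 572×(4.27/106)^(5/3) = 2.708 kPa.
For a reversible adiabat, W_by_gas = (P₁V₁ − P₂V₂)/(γ−1).
W_by = (572000×0.00427 − 2708×0.106) / (2/3) = 3233 J.
Q = 0 ⇒ ΔU = −W_by = -3233 J.

ΔU ≈ -3.23 kJ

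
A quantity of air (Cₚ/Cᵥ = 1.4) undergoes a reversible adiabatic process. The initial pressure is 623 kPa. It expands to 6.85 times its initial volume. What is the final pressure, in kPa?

P₂ ≈ 42.1 kPa

Since PV^γ is constant along a reversible adiabat, P₂ = P₁ (V₁/V₂)^γ.
P₂ = 623 × (1/6.85)^(1.4) = 42.12 kPa.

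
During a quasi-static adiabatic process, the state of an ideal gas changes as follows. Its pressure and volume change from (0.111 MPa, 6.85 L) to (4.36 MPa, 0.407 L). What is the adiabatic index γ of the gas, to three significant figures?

γ ≈ 1.30

PV^γ = const ⇒ γ = ln(P₂/P₁) / ln(V₁/V₂).
γ = ln(4.36/0.111) / ln(6.85/0.407) = 1.3.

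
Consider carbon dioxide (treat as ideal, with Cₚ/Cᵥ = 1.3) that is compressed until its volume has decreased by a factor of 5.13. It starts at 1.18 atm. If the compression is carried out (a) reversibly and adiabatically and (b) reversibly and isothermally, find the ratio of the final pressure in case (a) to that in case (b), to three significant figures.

Isothermal: P_b = P₁(V₁/V₂) = 1.18×5.13.
Adiabatic: P_a = P₁(V₁/V₂)^γ = 1.18×5.13^(1.3).
P_a/P_b = (V₁/V₂)^(γ−1) = 5.13^(0.3) = 1.633.

P_adiabatic / P_isothermal ≈ 1.63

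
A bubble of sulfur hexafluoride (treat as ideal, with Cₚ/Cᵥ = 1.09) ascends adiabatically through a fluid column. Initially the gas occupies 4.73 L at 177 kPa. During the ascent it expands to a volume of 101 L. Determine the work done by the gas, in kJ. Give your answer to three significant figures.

P₂ = P₁(V₁/V₂)^γ = 177×(4.73/101)^(1.09) = 6.293 kPa.
For a reversible adiabat, W_by_gas = (P₁V₁ − P₂V₂)/(γ−1).
W_by = (177000×0.00473 − 6293×0.101) / (0.09) = 2240 J.

W ≈ 2.24 kJ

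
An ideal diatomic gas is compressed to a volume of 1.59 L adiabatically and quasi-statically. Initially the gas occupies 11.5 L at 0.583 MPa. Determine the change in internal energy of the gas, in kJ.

γ = 7/5 for a diatomic ideal gas.
P₂ = P₁(V₁/V₂)^γ = 0.583×(11.5/1.59)^(7/5) = 9.304 MPa.
For a reversible adiabat, W_by_gas = (P₁V₁ − P₂V₂)/(γ−1).
W_by = (583000×0.0115 − 9.304×10^6×0.00159) / (2/5) = -20220 J.
Q = 0 ⇒ ΔU = −W_by = 20220 J.

ΔU ≈ 20.2 kJ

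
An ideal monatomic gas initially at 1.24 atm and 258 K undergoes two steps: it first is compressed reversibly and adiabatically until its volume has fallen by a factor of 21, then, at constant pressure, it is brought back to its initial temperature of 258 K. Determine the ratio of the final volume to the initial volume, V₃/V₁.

For a monatomic ideal gas γ = 5/3.
Adiabatic step: V₂/V₁ = 0.04762; T₂ = T₁·21^(2/3) = 1964 K.
Isobaric step: V₃/V₂ = T₃/T₂ = 258/1964.
V₃/V₁ = (V₂/V₁)(V₃/V₂) = 0.04762 × (258/1964) = 0.006256.

V₃/V₁ ≈ 0.00626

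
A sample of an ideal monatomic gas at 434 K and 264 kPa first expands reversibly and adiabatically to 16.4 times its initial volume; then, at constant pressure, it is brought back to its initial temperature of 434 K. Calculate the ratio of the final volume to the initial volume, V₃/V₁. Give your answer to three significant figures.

V₃/V₁ ≈ 106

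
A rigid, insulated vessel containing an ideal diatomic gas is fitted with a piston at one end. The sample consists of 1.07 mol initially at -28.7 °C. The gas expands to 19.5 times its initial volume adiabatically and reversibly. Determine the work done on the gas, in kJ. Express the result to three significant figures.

W ≈ -3.78 kJ

Adiabatic: T₁V₁^(γ−1) = T₂V₂^(γ−1) ⇒ T₂ = T₁ (V₁/V₂)^(γ−1).
γ = 7/5 for a diatomic ideal gas, so γ−1 = 2/5.
T₁ = -28.7 °C = 244.4 K.
T₂ = 244.4 × (1/19.5)^(2/5) = 74.5 K.
Q = 0, so ΔU = W_on_gas = nCᵥΔT with Cᵥ = R/(γ−1) = 20.79 J/(mol·K).
ΔU = 1.07 × 20.79 × (74.5 − 244.4) = -3780 J.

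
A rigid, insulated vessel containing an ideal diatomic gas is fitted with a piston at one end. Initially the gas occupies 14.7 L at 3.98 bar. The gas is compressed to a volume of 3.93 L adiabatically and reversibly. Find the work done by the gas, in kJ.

W ≈ -10.2 kJ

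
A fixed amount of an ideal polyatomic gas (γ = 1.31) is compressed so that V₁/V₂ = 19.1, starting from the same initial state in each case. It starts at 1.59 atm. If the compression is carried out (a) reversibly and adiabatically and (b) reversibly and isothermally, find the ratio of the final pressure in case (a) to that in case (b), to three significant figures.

Isothermal: P_b = P₁(V₁/V₂) = 1.59×19.1.
Adiabatic: P_a = P₁(V₁/V₂)^γ = 1.59×19.1^(1.31).
P_a/P_b = (V₁/V₂)^(γ−1) = 19.1^(0.31) = 2.495.

P_adiabatic / P_isothermal ≈ 2.50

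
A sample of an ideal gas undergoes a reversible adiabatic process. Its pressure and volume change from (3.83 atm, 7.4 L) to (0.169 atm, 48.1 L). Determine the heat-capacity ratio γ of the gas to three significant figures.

γ ≈ 1.67

PV^γ = const ⇒ γ = ln(P₂/P₁) / ln(V₁/V₂).
γ = ln(0.169/3.83) / ln(7.4/48.1) = 1.667.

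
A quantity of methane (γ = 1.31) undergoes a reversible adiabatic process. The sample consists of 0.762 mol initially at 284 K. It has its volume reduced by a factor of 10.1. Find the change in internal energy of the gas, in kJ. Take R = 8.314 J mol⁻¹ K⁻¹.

Adiabatic: T₁V₁^(γ−1) = T₂V₂^(γ−1) ⇒ T₂ = T₁ (V₁/V₂)^(γ−1).
T₂ = 284 × 10.1^(0.31) = 581.6 K.
Q = 0, so ΔU = W_on_gas = nCᵥΔT with Cᵥ = R/(γ−1) = 26.82 J/(mol·K).
ΔU = 0.762 × 26.82 × (581.6 − 284) = 6083 J.

ΔU ≈ 6.08 kJ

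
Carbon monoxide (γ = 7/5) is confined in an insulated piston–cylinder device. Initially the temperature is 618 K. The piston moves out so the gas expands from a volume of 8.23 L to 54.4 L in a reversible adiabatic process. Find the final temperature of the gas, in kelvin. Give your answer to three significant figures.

Adiabatic: T₁V₁^(γ−1) = T₂V₂^(γ−1) ⇒ T₂ = T₁ (V₁/V₂)^(γ−1).
T₂ = 618 × (8.23/54.4)^(2/5) = 290.3 K.

T₂ ≈ 290 K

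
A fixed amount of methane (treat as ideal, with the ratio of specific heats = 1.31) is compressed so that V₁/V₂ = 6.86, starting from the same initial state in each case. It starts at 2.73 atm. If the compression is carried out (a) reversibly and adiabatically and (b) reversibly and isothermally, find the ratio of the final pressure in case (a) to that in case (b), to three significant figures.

Isothermal: P_b = P₁(V₁/V₂) = 2.73×6.86.
Adiabatic: P_a = P₁(V₁/V₂)^γ = 2.73×6.86^(1.31).
P_a/P_b = (V₁/V₂)^(γ−1) = 6.86^(0.31) = 1.817.

P_adiabatic / P_isothermal ≈ 1.82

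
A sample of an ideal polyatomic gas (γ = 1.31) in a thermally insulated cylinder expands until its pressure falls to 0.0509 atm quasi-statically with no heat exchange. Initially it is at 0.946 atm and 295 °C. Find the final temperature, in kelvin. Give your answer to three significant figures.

Adiabatic: T₂/T₁ = (P₂/P₁)^((γ−1)/γ).
T₁ = 295 °C = 568.1 K.
T₂ = 568.1 × (0.0509/0.946)^(0.237) = 284.5 K.

T₂ ≈ 285 K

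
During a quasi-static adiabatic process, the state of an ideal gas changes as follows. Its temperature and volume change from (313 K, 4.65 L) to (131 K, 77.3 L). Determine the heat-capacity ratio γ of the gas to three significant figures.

γ ≈ 1.31

TV^(γ−1) = const ⇒ γ − 1 = ln(T₂/T₁) / ln(V₁/V₂).
γ = 1 + ln(131/313) / ln(4.65/77.3) = 1.31.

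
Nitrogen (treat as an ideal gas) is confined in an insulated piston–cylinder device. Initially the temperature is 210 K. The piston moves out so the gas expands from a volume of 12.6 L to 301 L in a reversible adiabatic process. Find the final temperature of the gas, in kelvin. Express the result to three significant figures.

For a reversible adiabat TV^(γ−1) is constant, so T₂ = T₁ (V₁/V₂)^(γ−1).
For a diatomic ideal gas γ = 7/5, so γ−1 = 2/5.
T₂ = 210 × (12.6/301)^(2/5) = 59.01 K.

T₂ ≈ 59.0 K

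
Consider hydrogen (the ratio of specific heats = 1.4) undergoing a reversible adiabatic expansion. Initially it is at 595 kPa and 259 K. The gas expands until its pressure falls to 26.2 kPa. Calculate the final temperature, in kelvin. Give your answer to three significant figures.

Adiabatic: T₂/T₁ = (P₂/P₁)^((γ−1)/γ).
T₂ = 259 × (26.2/595)^(0.286) = 106.1 K.

T₂ ≈ 106 K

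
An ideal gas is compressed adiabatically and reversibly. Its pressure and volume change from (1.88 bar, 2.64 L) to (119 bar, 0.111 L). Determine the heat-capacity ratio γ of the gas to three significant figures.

PV^γ = const ⇒ γ = ln(P₂/P₁) / ln(V₁/V₂).
γ = ln(119/1.88) / ln(2.64/0.111) = 1.309.

γ ≈ 1.31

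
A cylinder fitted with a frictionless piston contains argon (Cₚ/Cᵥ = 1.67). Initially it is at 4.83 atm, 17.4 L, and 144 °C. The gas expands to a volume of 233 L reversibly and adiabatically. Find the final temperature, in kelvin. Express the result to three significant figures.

T₂ ≈ 73.3 K

Adiabatic: T₁V₁^(γ−1) = T₂V₂^(γ−1) ⇒ T₂ = T₁ (V₁/V₂)^(γ−1).
T₁ = 144 °C = 417.1 K.
T₂ = 417.1 × (17.4/233)^(0.67) = 73.34 K.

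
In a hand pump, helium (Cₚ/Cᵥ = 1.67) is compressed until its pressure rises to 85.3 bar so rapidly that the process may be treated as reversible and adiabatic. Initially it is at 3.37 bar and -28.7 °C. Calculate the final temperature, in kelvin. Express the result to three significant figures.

Along an adiabat T P^((1−γ)/γ) is constant, so T₂ = T₁ (P₂/P₁)^((γ−1)/γ).
T₁ = -28.7 °C = 244.4 K.
T₂ = 244.4 × (85.3/3.37)^(0.401) = 893.7 K.

T₂ ≈ 894 K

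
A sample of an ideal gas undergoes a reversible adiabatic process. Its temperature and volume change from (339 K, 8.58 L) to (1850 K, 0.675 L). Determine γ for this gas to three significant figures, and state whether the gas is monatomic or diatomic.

γ ≈ 1.67; monatomic

TV^(γ−1) = const ⇒ γ − 1 = ln(T₂/T₁) / ln(V₁/V₂).
γ = 1 + ln(1850/339) / ln(8.58/0.675) = 1.667.
γ ≈ 1.67 is close to 5/3, so the gas is monatomic.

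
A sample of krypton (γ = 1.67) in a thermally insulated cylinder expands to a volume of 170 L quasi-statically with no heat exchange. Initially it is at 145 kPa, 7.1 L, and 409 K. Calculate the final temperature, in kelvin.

T₂ ≈ 48.7 K

For a reversible adiabat TV^(γ−1) is constant, so T₂ = T₁ (V₁/V₂)^(γ−1).
T₂ = 409 × (7.1/170)^(0.67) = 48.72 K.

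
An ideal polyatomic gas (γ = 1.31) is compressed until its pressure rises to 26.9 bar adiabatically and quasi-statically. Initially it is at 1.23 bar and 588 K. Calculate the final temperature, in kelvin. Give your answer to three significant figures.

Adiabatic: T₂/T₁ = (P₂/P₁)^((γ−1)/γ).
T₂ = 588 × (26.9/1.23)^(0.237) = 1220 K.

T₂ ≈ 1220 K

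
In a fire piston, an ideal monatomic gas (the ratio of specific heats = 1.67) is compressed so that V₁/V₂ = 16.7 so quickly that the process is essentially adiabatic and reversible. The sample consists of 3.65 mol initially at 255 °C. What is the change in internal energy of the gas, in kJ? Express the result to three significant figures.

ΔU ≈ 134 kJ

Adiabatic: T₁V₁^(γ−1) = T₂V₂^(γ−1) ⇒ T₂ = T₁ (V₁/V₂)^(γ−1).
T₁ = 255 °C = 528.1 K.
T₂ = 528.1 × 16.7^(0.67) = 3483 K.
Q = 0, so ΔU = W_on_gas = nCᵥΔT with Cᵥ = R/(γ−1) = 12.41 J/(mol·K).
ΔU = 3.65 × 12.41 × (3483 − 528.1) = 133800 J.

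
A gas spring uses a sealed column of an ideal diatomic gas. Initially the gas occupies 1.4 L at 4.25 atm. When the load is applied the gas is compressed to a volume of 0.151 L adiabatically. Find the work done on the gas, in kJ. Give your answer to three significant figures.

W ≈ 2.17 kJ

γ = 7/5 for a diatomic ideal gas.
P₂ = P₁(V₁/V₂)^γ = 4.25×(1.4/0.151)^(7/5) = 96.03 atm.
For a reversible adiabat, W_by_gas = (P₁V₁ − P₂V₂)/(γ−1).
W_by = (430600×0.0014 − 9.73×10^6×0.000151) / (2/5) = -2166 J.
W_on_gas = −W_by = 2166 J.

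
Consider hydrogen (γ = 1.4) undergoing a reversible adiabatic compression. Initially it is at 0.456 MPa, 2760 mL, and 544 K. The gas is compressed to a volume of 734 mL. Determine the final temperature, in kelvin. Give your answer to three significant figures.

For a reversible adiabat TV^(γ−1) is constant, so T₂ = T₁ (V₁/V₂)^(γ−1).
T₂ = 544 × (2760/734)^(0.4) = 924 K.

T₂ ≈ 924 K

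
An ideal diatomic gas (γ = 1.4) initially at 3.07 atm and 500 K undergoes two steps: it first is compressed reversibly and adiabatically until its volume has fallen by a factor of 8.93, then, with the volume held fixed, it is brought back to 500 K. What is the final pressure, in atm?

P₃ ≈ 27.4 atm

Adiabatic step (PV^γ = const): P₂ = 3.07×8.93^(1.4) = 65.82 atm; T₂ = 500×8.93^(0.4) = 1200 K.
Isochoric: P₃ = P₂(T₃/T₂) = 65.82 × (500/1200) = 27.42 atm.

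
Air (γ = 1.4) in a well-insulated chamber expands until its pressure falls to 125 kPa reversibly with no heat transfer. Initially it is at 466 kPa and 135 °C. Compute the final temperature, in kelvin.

T₂ ≈ 280 K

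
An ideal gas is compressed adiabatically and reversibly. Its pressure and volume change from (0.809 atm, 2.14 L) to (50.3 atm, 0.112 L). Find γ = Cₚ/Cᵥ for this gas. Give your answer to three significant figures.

γ ≈ 1.40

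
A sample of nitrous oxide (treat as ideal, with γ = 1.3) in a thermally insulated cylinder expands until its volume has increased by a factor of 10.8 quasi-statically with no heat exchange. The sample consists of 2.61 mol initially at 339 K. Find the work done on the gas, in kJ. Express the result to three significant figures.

W ≈ -12.5 kJ

Adiabatic: T₁V₁^(γ−1) = T₂V₂^(γ−1) ⇒ T₂ = T₁ (V₁/V₂)^(γ−1).
T₂ = 339 × (1/10.8)^(0.3) = 166 K.
Q = 0, so ΔU = W_on_gas = nCᵥΔT with Cᵥ = R/(γ−1) = 27.71 J/(mol·K).
ΔU = 2.61 × 27.71 × (166 − 339) = -12510 J.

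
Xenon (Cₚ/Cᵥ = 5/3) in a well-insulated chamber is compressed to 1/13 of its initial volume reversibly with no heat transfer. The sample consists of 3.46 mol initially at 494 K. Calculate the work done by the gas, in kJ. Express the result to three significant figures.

W ≈ -96.5 kJ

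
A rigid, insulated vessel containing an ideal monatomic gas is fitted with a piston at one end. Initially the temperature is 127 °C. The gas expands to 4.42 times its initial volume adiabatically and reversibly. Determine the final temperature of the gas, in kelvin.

T₂ ≈ 149 K

Adiabatic: T₁V₁^(γ−1) = T₂V₂^(γ−1) ⇒ T₂ = T₁ (V₁/V₂)^(γ−1).
For a monatomic ideal gas γ = 5/3, so γ−1 = 2/3.
T₁ = 127 °C = 400.1 K.
T₂ = 400.1 × (1/4.42)^(2/3) = 148.6 K.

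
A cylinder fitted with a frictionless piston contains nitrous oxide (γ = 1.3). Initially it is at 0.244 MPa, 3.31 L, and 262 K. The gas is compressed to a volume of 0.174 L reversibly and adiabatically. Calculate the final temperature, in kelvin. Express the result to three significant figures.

For a reversible adiabat TV^(γ−1) is constant, so T₂ = T₁ (V₁/V₂)^(γ−1).
T₂ = 262 × (3.31/0.174)^(0.3) = 634 K.

T₂ ≈ 634 K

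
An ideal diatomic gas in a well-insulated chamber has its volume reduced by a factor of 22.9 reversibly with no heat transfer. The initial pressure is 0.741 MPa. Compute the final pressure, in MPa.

P₂ ≈ 59.4 MPa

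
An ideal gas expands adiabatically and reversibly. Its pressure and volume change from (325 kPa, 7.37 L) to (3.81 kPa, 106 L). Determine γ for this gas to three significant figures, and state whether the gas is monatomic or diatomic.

PV^γ = const ⇒ γ = ln(P₂/P₁) / ln(V₁/V₂).
γ = ln(3.81/325) / ln(7.37/106) = 1.668.
γ ≈ 1.67 is close to 5/3, so the gas is monatomic.

γ ≈ 1.67; monatomic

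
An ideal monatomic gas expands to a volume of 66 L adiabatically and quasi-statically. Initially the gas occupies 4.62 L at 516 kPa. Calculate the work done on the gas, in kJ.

W ≈ -2.97 kJ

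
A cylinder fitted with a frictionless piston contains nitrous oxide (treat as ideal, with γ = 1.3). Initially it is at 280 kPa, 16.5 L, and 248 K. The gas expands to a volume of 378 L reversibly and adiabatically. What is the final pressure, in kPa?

P₂ ≈ 4.78 kPa

Adiabatic: P₁V₁^γ = P₂V₂^γ ⇒ P₂ = P₁ (V₁/V₂)^γ.
P₂ = 280 × (16.5/378)^(1.3) = 4.777 kPa.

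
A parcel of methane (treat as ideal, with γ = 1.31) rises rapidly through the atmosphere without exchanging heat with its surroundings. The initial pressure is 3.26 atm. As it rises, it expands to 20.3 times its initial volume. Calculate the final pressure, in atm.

P₂ ≈ 0.0632 atm

Since PV^γ is constant along a reversible adiabat, P₂ = P₁ (V₁/V₂)^γ.
P₂ = 3.26 × (1/20.3)^(1.31) = 0.06315 atm.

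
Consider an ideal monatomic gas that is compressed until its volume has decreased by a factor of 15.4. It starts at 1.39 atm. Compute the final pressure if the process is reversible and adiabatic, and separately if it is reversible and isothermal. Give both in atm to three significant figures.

For a monatomic ideal gas γ = 5/3.
Isothermal: P₂ = P₁(V₁/V₂) = 1.39×15.4 = 21.41 atm.
Adiabatic: P₂ = P₁(V₁/V₂)^γ = 1.39×15.4^(5/3) = 132.5 atm.

adiabatic: 133 atm; isothermal: 21.4 atm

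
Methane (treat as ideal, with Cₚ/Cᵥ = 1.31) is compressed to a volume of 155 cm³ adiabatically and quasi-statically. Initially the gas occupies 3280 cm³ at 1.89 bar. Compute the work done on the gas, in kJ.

P₂ = P₁(V₁/V₂)^γ = 1.89×(3280/155)^(1.31) = 103 bar.
For a reversible adiabat, W_by_gas = (P₁V₁ − P₂V₂)/(γ−1).
W_by = (189000×0.00328 − 1.03×10^7×0.000155) / (0.31) = -3151 J.
W_on_gas = −W_by = 3151 J.

W ≈ 3.15 kJ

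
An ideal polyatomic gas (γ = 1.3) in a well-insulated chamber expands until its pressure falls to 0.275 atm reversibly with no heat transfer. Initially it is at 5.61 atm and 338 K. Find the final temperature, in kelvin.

Along an adiabat T P^((1−γ)/γ) is constant, so T₂ = T₁ (P₂/P₁)^((γ−1)/γ).
T₂ = 338 × (0.275/5.61)^(0.231) = 168.5 K.

T₂ ≈ 169 K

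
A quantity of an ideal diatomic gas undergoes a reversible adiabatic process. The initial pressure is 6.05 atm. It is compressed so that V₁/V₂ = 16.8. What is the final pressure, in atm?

Adiabatic: P₁V₁^γ = P₂V₂^γ ⇒ P₂ = P₁ (V₁/V₂)^γ.
For a diatomic ideal gas γ = 7/5.
P₂ = 6.05 × 16.8^(7/5) = 314.2 atm.

P₂ ≈ 314 atm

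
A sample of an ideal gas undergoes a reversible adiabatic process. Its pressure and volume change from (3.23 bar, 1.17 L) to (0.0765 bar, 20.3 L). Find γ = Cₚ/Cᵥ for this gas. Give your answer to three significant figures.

PV^γ = const ⇒ γ = ln(P₂/P₁) / ln(V₁/V₂).
γ = ln(0.0765/3.23) / ln(1.17/20.3) = 1.312.

γ ≈ 1.31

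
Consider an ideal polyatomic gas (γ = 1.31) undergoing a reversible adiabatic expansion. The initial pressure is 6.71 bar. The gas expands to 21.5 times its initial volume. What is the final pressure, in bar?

P₂ ≈ 0.121 bar

Since PV^γ is constant along a reversible adiabat, P₂ = P₁ (V₁/V₂)^γ.
P₂ = 6.71 × (1/21.5)^(1.31) = 0.1206 bar.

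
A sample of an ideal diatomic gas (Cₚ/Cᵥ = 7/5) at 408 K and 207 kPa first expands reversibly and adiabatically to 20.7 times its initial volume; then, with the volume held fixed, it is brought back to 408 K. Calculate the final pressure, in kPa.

Adiabatic step (PV^γ = const): P₂ = 207×(1/20.7)^(7/5) = 2.976 kPa; T₂ = 408×(1/20.7)^(2/5) = 121.4 K.
Isochoric: P₃ = P₂(T₃/T₂) = 2.976 × (408/121.4) = 10 kPa.

P₃ ≈ 10.0 kPa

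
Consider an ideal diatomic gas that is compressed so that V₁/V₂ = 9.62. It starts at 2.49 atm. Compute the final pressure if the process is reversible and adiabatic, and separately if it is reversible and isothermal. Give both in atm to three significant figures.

For a diatomic ideal gas γ = 7/5.
Isothermal: P₂ = P₁(V₁/V₂) = 2.49×9.62 = 23.95 atm.
Adiabatic: P₂ = P₁(V₁/V₂)^γ = 2.49×9.62^(7/5) = 59.24 atm.

adiabatic: 59.2 atm; isothermal: 24.0 atm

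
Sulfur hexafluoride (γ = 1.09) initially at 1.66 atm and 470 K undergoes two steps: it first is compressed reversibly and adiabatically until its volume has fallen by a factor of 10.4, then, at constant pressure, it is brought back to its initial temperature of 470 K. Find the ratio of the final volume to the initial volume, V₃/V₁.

Adiabatic step: V₂/V₁ = 0.09615; T₂ = T₁·10.4^(0.09) = 580.3 K.
Isobaric step: V₃/V₂ = T₃/T₂ = 470/580.3.
V₃/V₁ = (V₂/V₁)(V₃/V₂) = 0.09615 × (470/580.3) = 0.07788.

V₃/V₁ ≈ 0.0779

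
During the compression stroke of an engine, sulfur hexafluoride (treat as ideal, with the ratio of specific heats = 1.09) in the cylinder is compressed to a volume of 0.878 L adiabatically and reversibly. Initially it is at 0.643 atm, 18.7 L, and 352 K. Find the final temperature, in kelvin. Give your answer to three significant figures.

For a reversible adiabat TV^(γ−1) is constant, so T₂ = T₁ (V₁/V₂)^(γ−1).
T₂ = 352 × (18.7/0.878)^(0.09) = 463.5 K.

T₂ ≈ 464 K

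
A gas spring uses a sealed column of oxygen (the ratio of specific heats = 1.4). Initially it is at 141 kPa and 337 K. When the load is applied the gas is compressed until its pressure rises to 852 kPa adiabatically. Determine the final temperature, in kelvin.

Adiabatic: T₂/T₁ = (P₂/P₁)^((γ−1)/γ).
T₂ = 337 × (852/141)^(0.286) = 563.4 K.

T₂ ≈ 563 K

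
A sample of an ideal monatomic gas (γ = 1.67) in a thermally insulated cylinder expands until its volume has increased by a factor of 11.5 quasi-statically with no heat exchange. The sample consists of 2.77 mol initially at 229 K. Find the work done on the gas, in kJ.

W ≈ -6.34 kJ

Adiabatic: T₁V₁^(γ−1) = T₂V₂^(γ−1) ⇒ T₂ = T₁ (V₁/V₂)^(γ−1).
T₂ = 229 × (1/11.5)^(0.67) = 44.58 K.
Q = 0, so ΔU = W_on_gas = nCᵥΔT with Cᵥ = R/(γ−1) = 12.41 J/(mol·K).
ΔU = 2.77 × 12.41 × (44.58 − 229) = -6339 J.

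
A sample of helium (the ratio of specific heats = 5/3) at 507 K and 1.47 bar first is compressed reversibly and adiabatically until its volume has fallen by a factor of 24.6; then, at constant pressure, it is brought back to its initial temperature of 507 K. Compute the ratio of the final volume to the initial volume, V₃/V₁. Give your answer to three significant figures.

V₃/V₁ ≈ 0.00481

Adiabatic step: V₂/V₁ = 0.04065; T₂ = T₁·24.6^(2/3) = 4288 K.
Isobaric step: V₃/V₂ = T₃/T₂ = 507/4288.
V₃/V₁ = (V₂/V₁)(V₃/V₂) = 0.04065 × (507/4288) = 0.004806.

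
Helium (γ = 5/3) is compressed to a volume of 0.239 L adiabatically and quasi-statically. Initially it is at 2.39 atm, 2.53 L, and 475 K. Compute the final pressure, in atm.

Adiabatic: P₁V₁^γ = P₂V₂^γ ⇒ P₂ = P₁ (V₁/V₂)^γ.
P₂ = 2.39 × (2.53/0.239)^(5/3) = 122 atm.

P₂ ≈ 122 atm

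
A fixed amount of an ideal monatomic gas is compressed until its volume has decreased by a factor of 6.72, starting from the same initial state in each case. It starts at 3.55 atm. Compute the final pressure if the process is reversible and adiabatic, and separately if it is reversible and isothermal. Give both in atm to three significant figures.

For a monatomic ideal gas γ = 5/3.
Isothermal: P₂ = P₁(V₁/V₂) = 3.55×6.72 = 23.86 atm.
Adiabatic: P₂ = P₁(V₁/V₂)^γ = 3.55×6.72^(5/3) = 84.95 atm.

adiabatic: 85.0 atm; isothermal: 23.9 atm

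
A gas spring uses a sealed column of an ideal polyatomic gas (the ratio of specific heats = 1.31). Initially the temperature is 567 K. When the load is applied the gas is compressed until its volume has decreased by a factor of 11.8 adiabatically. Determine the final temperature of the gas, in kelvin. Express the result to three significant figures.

For a reversible adiabat TV^(γ−1) is constant, so T₂ = T₁ (V₁/V₂)^(γ−1).
T₂ = 567 × 11.8^(0.31) = 1219 K.

T₂ ≈ 1220 K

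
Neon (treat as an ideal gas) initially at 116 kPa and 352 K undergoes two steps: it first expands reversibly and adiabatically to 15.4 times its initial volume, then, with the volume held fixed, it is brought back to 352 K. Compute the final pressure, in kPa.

P₃ ≈ 7.53 kPa

For a monatomic ideal gas γ = 5/3.
Adiabatic step (PV^γ = const): P₂ = 116×(1/15.4)^(5/3) = 1.217 kPa; T₂ = 352×(1/15.4)^(2/3) = 56.87 K.
Isochoric: P₃ = P₂(T₃/T₂) = 1.217 × (352/56.87) = 7.532 kPa.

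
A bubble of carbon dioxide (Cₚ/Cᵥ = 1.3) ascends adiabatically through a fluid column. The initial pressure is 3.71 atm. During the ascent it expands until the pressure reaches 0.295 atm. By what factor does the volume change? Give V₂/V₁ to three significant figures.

V₂/V₁ ≈ 7.01

From PV^γ = const, V₂/V₁ = (P₁/P₂)^(1/γ).
V₂/V₁ = (3.71/0.295)^(0.769) = 7.011.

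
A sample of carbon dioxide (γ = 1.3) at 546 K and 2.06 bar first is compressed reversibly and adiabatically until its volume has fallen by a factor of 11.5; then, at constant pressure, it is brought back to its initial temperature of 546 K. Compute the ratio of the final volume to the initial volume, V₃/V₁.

V₃/V₁ ≈ 0.0418

Adiabatic step: V₂/V₁ = 0.08696; T₂ = T₁·11.5^(0.3) = 1136 K.
Isobaric step: V₃/V₂ = T₃/T₂ = 546/1136.
V₃/V₁ = (V₂/V₁)(V₃/V₂) = 0.08696 × (546/1136) = 0.04179.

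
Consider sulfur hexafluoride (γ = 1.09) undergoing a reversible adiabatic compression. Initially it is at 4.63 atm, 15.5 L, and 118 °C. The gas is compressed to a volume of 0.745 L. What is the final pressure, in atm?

Since PV^γ is constant along a reversible adiabat, P₂ = P₁ (V₁/V₂)^γ.
P₂ = 4.63 × (15.5/0.745)^(1.09) = 126.6 atm.

P₂ ≈ 127 atm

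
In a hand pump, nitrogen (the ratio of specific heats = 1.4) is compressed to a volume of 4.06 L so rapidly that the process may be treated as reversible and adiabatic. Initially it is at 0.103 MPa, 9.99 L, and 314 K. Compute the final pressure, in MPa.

P₂ ≈ 0.363 MPa

Adiabatic: P₁V₁^γ = P₂V₂^γ ⇒ P₂ = P₁ (V₁/V₂)^γ.
P₂ = 0.103 × (9.99/4.06)^(1.4) = 0.3633 MPa.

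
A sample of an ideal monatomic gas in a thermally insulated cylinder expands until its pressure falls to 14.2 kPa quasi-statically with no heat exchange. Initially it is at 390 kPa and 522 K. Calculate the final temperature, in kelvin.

Along an adiabat T P^((1−γ)/γ) is constant, so T₂ = T₁ (P₂/P₁)^((γ−1)/γ).
For a monatomic ideal gas γ = 5/3, so (γ−1)/γ = 2/5.
T₂ = 522 × (14.2/390)^(2/5) = 138.7 K.

T₂ ≈ 139 K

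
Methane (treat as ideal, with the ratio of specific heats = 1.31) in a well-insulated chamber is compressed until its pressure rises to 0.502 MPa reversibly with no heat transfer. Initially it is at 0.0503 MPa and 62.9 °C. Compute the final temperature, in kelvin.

Adiabatic: T₂/T₁ = (P₂/P₁)^((γ−1)/γ).
T₁ = 62.9 °C = 336 K.
T₂ = 336 × (0.502/0.0503)^(0.237) = 579.2 K.

T₂ ≈ 579 K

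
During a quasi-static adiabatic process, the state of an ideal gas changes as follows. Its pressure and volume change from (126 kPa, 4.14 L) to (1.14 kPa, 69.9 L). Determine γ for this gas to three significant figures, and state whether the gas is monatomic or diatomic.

PV^γ = const ⇒ γ = ln(P₂/P₁) / ln(V₁/V₂).
γ = ln(1.14/126) / ln(4.14/69.9) = 1.665.
γ ≈ 1.66 is close to 5/3, so the gas is monatomic.

γ ≈ 1.66; monatomic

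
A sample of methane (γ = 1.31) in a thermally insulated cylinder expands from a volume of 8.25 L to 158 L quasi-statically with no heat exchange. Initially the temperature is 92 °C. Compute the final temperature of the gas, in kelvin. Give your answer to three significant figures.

T₂ ≈ 146 K

For a reversible adiabat TV^(γ−1) is constant, so T₂ = T₁ (V₁/V₂)^(γ−1).
T₁ = 92 °C = 365.1 K.
T₂ = 365.1 × (8.25/158)^(0.31) = 146.2 K.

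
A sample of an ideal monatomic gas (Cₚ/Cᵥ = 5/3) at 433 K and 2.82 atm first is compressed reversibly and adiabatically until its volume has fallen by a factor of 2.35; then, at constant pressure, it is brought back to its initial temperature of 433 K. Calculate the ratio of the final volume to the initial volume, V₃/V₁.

V₃/V₁ ≈ 0.241

Adiabatic step: V₂/V₁ = 0.4255; T₂ = T₁·2.35^(2/3) = 765.4 K.
Isobaric step: V₃/V₂ = T₃/T₂ = 433/765.4.
V₃/V₁ = (V₂/V₁)(V₃/V₂) = 0.4255 × (433/765.4) = 0.2407.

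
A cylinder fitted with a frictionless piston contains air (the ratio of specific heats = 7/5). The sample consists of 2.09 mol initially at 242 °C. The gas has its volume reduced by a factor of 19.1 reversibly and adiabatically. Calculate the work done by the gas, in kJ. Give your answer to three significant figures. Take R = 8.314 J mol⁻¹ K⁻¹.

For a reversible adiabat TV^(γ−1) is constant, so T₂ = T₁ (V₁/V₂)^(γ−1).
T₁ = 242 °C = 515.1 K.
T₂ = 515.1 × 19.1^(2/5) = 1676 K.
Q = 0, so ΔU = W_on_gas = nCᵥΔT with Cᵥ = R/(γ−1) = 20.79 J/(mol·K).
ΔU = 2.09 × 20.79 × (1676 − 515.1) = 50440 J.
Work done by the gas = −ΔU = -50440 J.

W ≈ -50.4 kJ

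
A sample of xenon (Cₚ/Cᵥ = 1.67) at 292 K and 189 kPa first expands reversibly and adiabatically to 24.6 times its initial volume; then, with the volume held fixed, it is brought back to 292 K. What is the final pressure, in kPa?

P₃ ≈ 7.68 kPa

Adiabatic step (PV^γ = const): P₂ = 189×(1/24.6)^(1.67) = 0.8987 kPa; T₂ = 292×(1/24.6)^(0.67) = 34.16 K.
Isochoric: P₃ = P₂(T₃/T₂) = 0.8987 × (292/34.16) = 7.683 kPa.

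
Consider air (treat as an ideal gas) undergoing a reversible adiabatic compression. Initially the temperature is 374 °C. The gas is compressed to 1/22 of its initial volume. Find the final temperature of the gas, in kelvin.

For a reversible adiabat TV^(γ−1) is constant, so T₂ = T₁ (V₁/V₂)^(γ−1).
For a diatomic ideal gas γ = 7/5, so γ−1 = 2/5.
T₁ = 374 °C = 647.1 K.
T₂ = 647.1 × 22^(2/5) = 2228 K.

T₂ ≈ 2230 K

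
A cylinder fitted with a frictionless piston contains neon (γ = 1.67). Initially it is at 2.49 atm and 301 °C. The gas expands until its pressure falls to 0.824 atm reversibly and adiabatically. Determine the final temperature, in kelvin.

T₂ ≈ 368 K

Along an adiabat T P^((1−γ)/γ) is constant, so T₂ = T₁ (P₂/P₁)^((γ−1)/γ).
T₁ = 301 °C = 574.1 K.
T₂ = 574.1 × (0.824/2.49)^(0.401) = 368.4 K.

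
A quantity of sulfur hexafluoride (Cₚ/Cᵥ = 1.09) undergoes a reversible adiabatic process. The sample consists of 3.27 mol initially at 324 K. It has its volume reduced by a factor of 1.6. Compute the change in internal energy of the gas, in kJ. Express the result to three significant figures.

ΔU ≈ 4.23 kJ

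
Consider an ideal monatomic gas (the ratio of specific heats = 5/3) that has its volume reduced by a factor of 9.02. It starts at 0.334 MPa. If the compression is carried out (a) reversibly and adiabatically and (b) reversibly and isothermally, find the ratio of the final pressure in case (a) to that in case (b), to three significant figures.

P_adiabatic / P_isothermal ≈ 4.33

Isothermal: P_b = P₁(V₁/V₂) = 0.334×9.02.
Adiabatic: P_a = P₁(V₁/V₂)^γ = 0.334×9.02^(5/3).
P_a/P_b = (V₁/V₂)^(γ−1) = 9.02^(2/3) = 4.333.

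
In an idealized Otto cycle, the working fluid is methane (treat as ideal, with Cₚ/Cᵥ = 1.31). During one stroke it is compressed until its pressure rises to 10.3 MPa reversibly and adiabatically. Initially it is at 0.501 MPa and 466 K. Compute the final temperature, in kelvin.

T₂ ≈ 953 K

Adiabatic: T₂/T₁ = (P₂/P₁)^((γ−1)/γ).
T₂ = 466 × (10.3/0.501)^(0.237) = 953 K.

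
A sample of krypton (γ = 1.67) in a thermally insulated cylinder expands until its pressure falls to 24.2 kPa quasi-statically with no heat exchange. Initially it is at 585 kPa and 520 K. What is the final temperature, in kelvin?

Adiabatic: T₂/T₁ = (P₂/P₁)^((γ−1)/γ).
T₂ = 520 × (24.2/585)^(0.401) = 144.9 K.

T₂ ≈ 145 K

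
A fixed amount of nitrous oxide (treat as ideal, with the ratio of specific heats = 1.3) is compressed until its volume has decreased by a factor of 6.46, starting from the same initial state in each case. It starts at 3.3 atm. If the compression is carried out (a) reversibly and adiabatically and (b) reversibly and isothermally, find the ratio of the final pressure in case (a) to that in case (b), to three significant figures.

P_adiabatic / P_isothermal ≈ 1.75

Isothermal: P_b = P₁(V₁/V₂) = 3.3×6.46.
Adiabatic: P_a = P₁(V₁/V₂)^γ = 3.3×6.46^(1.3).
P_a/P_b = (V₁/V₂)^(γ−1) = 6.46^(0.3) = 1.75.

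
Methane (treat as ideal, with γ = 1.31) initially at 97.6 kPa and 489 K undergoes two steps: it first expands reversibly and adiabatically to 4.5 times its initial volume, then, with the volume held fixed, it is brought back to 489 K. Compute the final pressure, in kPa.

P₃ ≈ 21.7 kPa

Adiabatic step (PV^γ = const): P₂ = 97.6×(1/4.5)^(1.31) = 13.61 kPa; T₂ = 489×(1/4.5)^(0.31) = 306.8 K.
Isochoric: P₃ = P₂(T₃/T₂) = 13.61 × (489/306.8) = 21.69 kPa.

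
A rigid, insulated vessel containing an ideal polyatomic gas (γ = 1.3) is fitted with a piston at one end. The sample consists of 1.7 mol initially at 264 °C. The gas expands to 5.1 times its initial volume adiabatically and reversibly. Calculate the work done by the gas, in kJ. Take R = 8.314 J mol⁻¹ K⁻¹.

W ≈ 9.78 kJ

Adiabatic: T₁V₁^(γ−1) = T₂V₂^(γ−1) ⇒ T₂ = T₁ (V₁/V₂)^(γ−1).
T₁ = 264 °C = 537.1 K.
T₂ = 537.1 × (1/5.1)^(0.3) = 329.5 K.
Q = 0, so ΔU = W_on_gas = nCᵥΔT with Cᵥ = R/(γ−1) = 27.71 J/(mol·K).
ΔU = 1.7 × 27.71 × (329.5 − 537.1) = -9784 J.
Work done by the gas = −ΔU = 9784 J.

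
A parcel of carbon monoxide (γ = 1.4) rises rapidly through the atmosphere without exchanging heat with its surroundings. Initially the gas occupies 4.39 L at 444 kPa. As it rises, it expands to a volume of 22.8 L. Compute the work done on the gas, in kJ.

W ≈ -2.35 kJ

P₂ = P₁(V₁/V₂)^γ = 444×(4.39/22.8)^(1.4) = 44.23 kPa.
For a reversible adiabat, W_by_gas = (P₁V₁ − P₂V₂)/(γ−1).
W_by = (444000×0.00439 − 44230×0.0228) / (0.4) = 2352 J.
W_on_gas = −W_by = -2352 J.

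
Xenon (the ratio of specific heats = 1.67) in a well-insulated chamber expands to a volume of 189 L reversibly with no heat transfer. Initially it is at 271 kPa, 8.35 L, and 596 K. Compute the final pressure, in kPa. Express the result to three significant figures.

P₂ ≈ 1.48 kPa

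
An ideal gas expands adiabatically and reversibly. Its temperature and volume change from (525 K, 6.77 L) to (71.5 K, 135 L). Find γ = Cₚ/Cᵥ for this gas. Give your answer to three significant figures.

γ ≈ 1.67

TV^(γ−1) = const ⇒ γ − 1 = ln(T₂/T₁) / ln(V₁/V₂).
γ = 1 + ln(71.5/525) / ln(6.77/135) = 1.666.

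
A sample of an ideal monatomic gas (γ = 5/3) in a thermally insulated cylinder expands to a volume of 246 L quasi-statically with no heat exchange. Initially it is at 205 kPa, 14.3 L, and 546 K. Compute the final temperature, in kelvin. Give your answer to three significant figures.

T₂ ≈ 81.9 K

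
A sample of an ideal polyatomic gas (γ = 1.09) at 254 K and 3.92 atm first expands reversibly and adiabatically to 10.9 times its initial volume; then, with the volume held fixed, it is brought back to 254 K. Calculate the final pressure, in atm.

Adiabatic step (PV^γ = const): P₂ = 3.92×(1/10.9)^(1.09) = 0.2901 atm; T₂ = 254×(1/10.9)^(0.09) = 204.9 K.
Isochoric: P₃ = P₂(T₃/T₂) = 0.2901 × (254/204.9) = 0.3596 atm.

P₃ ≈ 0.360 atm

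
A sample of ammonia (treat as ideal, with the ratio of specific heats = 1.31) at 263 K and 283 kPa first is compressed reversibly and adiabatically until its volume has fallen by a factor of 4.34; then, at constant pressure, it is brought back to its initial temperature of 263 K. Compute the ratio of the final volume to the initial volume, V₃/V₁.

Adiabatic step: V₂/V₁ = 0.2304; T₂ = T₁·4.34^(0.31) = 414.6 K.
Isobaric step: V₃/V₂ = T₃/T₂ = 263/414.6.
V₃/V₁ = (V₂/V₁)(V₃/V₂) = 0.2304 × (263/414.6) = 0.1462.

V₃/V₁ ≈ 0.146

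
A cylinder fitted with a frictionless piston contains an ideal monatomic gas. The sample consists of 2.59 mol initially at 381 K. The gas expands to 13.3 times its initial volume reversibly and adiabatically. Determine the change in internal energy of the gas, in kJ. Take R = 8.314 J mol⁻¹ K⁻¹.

ΔU ≈ -10.1 kJ

For a reversible adiabat TV^(γ−1) is constant, so T₂ = T₁ (V₁/V₂)^(γ−1).
γ = 5/3 for a monatomic ideal gas, so γ−1 = 2/3.
T₂ = 381 × (1/13.3)^(2/3) = 67.87 K.
Q = 0, so ΔU = W_on_gas = nCᵥΔT with Cᵥ = R/(γ−1) = 12.47 J/(mol·K).
ΔU = 2.59 × 12.47 × (67.87 − 381) = -10110 J.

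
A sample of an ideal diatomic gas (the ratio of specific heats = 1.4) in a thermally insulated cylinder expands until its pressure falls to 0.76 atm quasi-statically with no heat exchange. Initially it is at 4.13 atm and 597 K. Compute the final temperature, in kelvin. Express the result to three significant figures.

Adiabatic: T₂/T₁ = (P₂/P₁)^((γ−1)/γ).
T₂ = 597 × (0.76/4.13)^(0.286) = 368.1 K.

T₂ ≈ 368 K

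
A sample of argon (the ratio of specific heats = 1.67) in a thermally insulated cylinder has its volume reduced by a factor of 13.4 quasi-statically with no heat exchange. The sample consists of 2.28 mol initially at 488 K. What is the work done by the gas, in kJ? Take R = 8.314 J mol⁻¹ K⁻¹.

Adiabatic: T₁V₁^(γ−1) = T₂V₂^(γ−1) ⇒ T₂ = T₁ (V₁/V₂)^(γ−1).
T₂ = 488 × 13.4^(0.67) = 2777 K.
Q = 0, so ΔU = W_on_gas = nCᵥΔT with Cᵥ = R/(γ−1) = 12.41 J/(mol·K).
ΔU = 2.28 × 12.41 × (2777 − 488) = 64760 J.
Work done by the gas = −ΔU = -64760 J.

W ≈ -64.8 kJ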